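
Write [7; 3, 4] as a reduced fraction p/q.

95/13

Using pₖ = aₖpₖ₋₁ + pₖ₋₂ and qₖ = aₖqₖ₋₁ + qₖ₋₂:
  k=0: a=7, p=7, q=1
  k=1: a=3, p=22, q=3
  k=2: a=4, p=95, q=13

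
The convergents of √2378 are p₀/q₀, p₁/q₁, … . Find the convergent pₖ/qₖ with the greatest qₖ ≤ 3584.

√2378 = [48; 1, 3, 3, 1, 96, …] (period length 5).
Convergents:
  p_0/q_0 = 48/1
  p_1/q_1 = 49/1
  p_2/q_2 = 195/4
  p_3/q_3 = 634/13
  p_4/q_4 = 829/17
  p_5/q_5 = 80218/1645
  p_6/q_6 = 81047/1662
  p_7/q_7 = 323359/6631
q_6 = 1662 ≤ 3584 < 6631 = q_7, so the answer is 81047/1662.

81047/1662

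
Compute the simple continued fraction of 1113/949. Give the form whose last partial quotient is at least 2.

[1; 5, 1, 3, 1, 2, 5, 2]

1113 = 1*949 + 164
949 = 5*164 + 129
164 = 1*129 + 35
129 = 3*35 + 24
35 = 1*24 + 11
24 = 2*11 + 2
11 = 5*2 + 1
2 = 2*1 + 0  (stop)
So 1113/949 = [1; 5, 1, 3, 1, 2, 5, 2].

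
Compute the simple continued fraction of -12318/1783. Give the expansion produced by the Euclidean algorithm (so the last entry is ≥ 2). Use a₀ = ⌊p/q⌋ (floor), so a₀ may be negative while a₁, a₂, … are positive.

[-7; 10, 1, 15, 3, 3]

-12318 = -7×1783 + 163
1783 = 10×163 + 153
163 = 1×153 + 10
153 = 15×10 + 3
10 = 3×3 + 1
3 = 3×1 + 0  (stop)
So -12318/1783 = [-7; 10, 1, 15, 3, 3].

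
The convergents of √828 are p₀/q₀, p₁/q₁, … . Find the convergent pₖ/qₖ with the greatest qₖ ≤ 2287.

√828 = [28; 1, 3, 2, 3, 1, 56, …] (period length 6).
Convergents:
  p_0/q_0 = 28/1
  p_1/q_1 = 29/1
  p_2/q_2 = 115/4
  p_3/q_3 = 259/9
  p_4/q_4 = 892/31
  p_5/q_5 = 1151/40
  p_6/q_6 = 65348/2271
  p_7/q_7 = 66499/2311
q_6 = 2271 ≤ 2287 < 2311 = q_7, so the answer is 65348/2271.

65348/2271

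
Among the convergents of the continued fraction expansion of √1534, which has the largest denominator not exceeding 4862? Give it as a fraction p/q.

√1534 = [39; 6, 78, …] (period length 2).
Convergents:
  p_0/q_0 = 39/1
  p_1/q_1 = 235/6
  p_2/q_2 = 18369/469
  p_3/q_3 = 110449/2820
  p_4/q_4 = 8633391/220429
q_3 = 2820 ≤ 4862 < 220429 = q_4, so the answer is 110449/2820.

110449/2820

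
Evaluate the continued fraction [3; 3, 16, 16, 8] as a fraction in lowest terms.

21107/6345

Using pₖ = aₖpₖ₋₁ + pₖ₋₂ and qₖ = aₖqₖ₋₁ + qₖ₋₂:
  k=0: a=3, p=3, q=1
  k=1: a=3, p=10, q=3
  k=2: a=16, p=163, q=49
  k=3: a=16, p=2618, q=787
  k=4: a=8, p=21107, q=6345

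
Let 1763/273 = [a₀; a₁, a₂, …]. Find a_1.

2

1763 = 6·273 + 125   →  a_0 = 6
273 = 2·125 + 23   →  a_1 = 2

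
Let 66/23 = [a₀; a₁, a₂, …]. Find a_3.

66 = 2·23 + 20   →  a_0 = 2
23 = 1·20 + 3   →  a_1 = 1
20 = 6·3 + 2   →  a_2 = 6
3 = 1·2 + 1   →  a_3 = 1

1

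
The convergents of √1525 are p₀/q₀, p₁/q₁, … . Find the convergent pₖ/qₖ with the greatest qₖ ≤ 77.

√1525 = [39; 19, 1, 1, 19, 78, …] (period length 5).
Convergents:
  p_0/q_0 = 39/1
  p_1/q_1 = 742/19
  p_2/q_2 = 781/20
  p_3/q_3 = 1523/39
  p_4/q_4 = 29718/761
q_3 = 39 ≤ 77 < 761 = q_4, so the answer is 1523/39.

1523/39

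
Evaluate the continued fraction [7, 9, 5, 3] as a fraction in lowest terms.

Using pₖ = aₖpₖ₋₁ + pₖ₋₂ and qₖ = aₖqₖ₋₁ + qₖ₋₂:
  k=0: a=7, p=7, q=1
  k=1: a=9, p=64, q=9
  k=2: a=5, p=327, q=46
  k=3: a=3, p=1045, q=147

1045/147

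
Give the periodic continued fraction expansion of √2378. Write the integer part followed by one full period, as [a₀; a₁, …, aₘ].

[48; 1, 3, 3, 1, 96]

a₀ = ⌊√2378⌋ = 48.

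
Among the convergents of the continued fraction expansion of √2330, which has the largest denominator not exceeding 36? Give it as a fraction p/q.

1255/26

√2330 = [48; 3, 1, 2, 2, 1, 3, 96, …] (period length 7).
Convergents:
  p_0/q_0 = 48/1
  p_1/q_1 = 145/3
  p_2/q_2 = 193/4
  p_3/q_3 = 531/11
  p_4/q_4 = 1255/26
  p_5/q_5 = 1786/37
q_4 = 26 ≤ 36 < 37 = q_5, so the answer is 1255/26.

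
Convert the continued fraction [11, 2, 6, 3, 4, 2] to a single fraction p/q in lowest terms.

4528/395

Using pₖ = aₖpₖ₋₁ + pₖ₋₂ and qₖ = aₖqₖ₋₁ + qₖ₋₂:
  k=0: a=11, p=11, q=1
  k=1: a=2, p=23, q=2
  k=2: a=6, p=149, q=13
  k=3: a=3, p=470, q=41
  k=4: a=4, p=2029, q=177
  k=5: a=2, p=4528, q=395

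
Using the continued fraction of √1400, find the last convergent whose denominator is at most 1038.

√1400 = [37; 2, 2, 2, 74, …] (period length 4).
Convergents:
  p_0/q_0 = 37/1
  p_1/q_1 = 75/2
  p_2/q_2 = 187/5
  p_3/q_3 = 449/12
  p_4/q_4 = 33413/893
  p_5/q_5 = 67275/1798
q_4 = 893 ≤ 1038 < 1798 = q_5, so the answer is 33413/893.

33413/893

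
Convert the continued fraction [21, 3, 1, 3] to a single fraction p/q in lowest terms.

Using pₖ = aₖpₖ₋₁ + pₖ₋₂ and qₖ = aₖqₖ₋₁ + qₖ₋₂:
  k=0: a=21, p=21, q=1
  k=1: a=3, p=64, q=3
  k=2: a=1, p=85, q=4
  k=3: a=3, p=319, q=15

319/15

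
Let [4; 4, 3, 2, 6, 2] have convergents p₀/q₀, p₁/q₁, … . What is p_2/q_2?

Using pₖ = aₖpₖ₋₁ + pₖ₋₂, qₖ = aₖqₖ₋₁ + qₖ₋₂ (with p₋₁=1, p₋₂=0, q₋₁=0, q₋₂=1):
  k=0: a=4, p=4, q=1
  k=1: a=4, p=17, q=4
  k=2: a=3, p=55, q=13

55/13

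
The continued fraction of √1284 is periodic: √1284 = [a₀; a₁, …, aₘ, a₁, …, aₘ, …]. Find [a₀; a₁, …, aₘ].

a₀ = ⌊√1284⌋ = 35.

[35; 1, 4, 1, 70]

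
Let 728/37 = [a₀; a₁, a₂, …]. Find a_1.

728 = 19·37 + 25   →  a_0 = 19
37 = 1·25 + 12   →  a_1 = 1

1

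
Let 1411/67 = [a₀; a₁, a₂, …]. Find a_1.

16

1411 = 21·67 + 4   →  a_0 = 21
67 = 16·4 + 3   →  a_1 = 16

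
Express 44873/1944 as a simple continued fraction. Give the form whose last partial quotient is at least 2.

[23; 12, 13, 2, 2, 2]

44873 = 23×1944 + 161
1944 = 12×161 + 12
161 = 13×12 + 5
12 = 2×5 + 2
5 = 2×2 + 1
2 = 2×1 + 0  (stop)
So 44873/1944 = [23; 12, 13, 2, 2, 2].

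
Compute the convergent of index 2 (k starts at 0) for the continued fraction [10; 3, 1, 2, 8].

41/4

Using pₖ = aₖpₖ₋₁ + pₖ₋₂, qₖ = aₖqₖ₋₁ + qₖ₋₂ (with p₋₁=1, p₋₂=0, q₋₁=0, q₋₂=1):
  k=0: a=10, p=10, q=1
  k=1: a=3, p=31, q=3
  k=2: a=1, p=41, q=4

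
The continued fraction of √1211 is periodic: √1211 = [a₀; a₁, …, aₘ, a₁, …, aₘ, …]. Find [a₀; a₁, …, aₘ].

a₀ = ⌊√1211⌋ = 34.
With m₀=0, d₀=1 and mₖ₊₁ = dₖaₖ − mₖ, dₖ₊₁ = (n − mₖ₊₁²)/dₖ, aₖ₊₁ = ⌊(a₀+mₖ₊₁)/dₖ₊₁⌋:
  k=1: m=34, d=55, a=1
  k=2: m=21, d=14, a=3
  k=3: m=21, d=55, a=1
  k=4: m=34, d=1, a=68
d=1 and a=2a₀=68 at k=4, so the next step gives (m, d) = (34, 55) again — its k=1 value — and the period has length 4.

[34; 1, 3, 1, 68]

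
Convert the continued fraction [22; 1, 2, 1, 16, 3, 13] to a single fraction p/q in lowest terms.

Fold from the inside: start with 13/1.
  3 + 1/13 = 40/13
  16 + 13/40 = 653/40
  1 + 40/653 = 693/653
  2 + 653/693 = 2039/693
  1 + 693/2039 = 2732/2039
  22 + 2039/2732 = 62143/2732

62143/2732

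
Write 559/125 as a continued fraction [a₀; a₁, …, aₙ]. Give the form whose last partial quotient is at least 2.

[4; 2, 8, 2, 3]

559 = 4·125 + 59
125 = 2·59 + 7
59 = 8·7 + 3
7 = 2·3 + 1
3 = 3·1 + 0  (stop)
So 559/125 = [4; 2, 8, 2, 3].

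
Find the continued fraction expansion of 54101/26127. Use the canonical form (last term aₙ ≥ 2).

54101 = 2·26127 + 1847
26127 = 14·1847 + 269
1847 = 6·269 + 233
269 = 1·233 + 36
233 = 6·36 + 17
36 = 2·17 + 2
17 = 8·2 + 1
2 = 2·1 + 0  (stop)
So 54101/26127 = [2; 14, 6, 1, 6, 2, 8, 2].

[2; 14, 6, 1, 6, 2, 8, 2]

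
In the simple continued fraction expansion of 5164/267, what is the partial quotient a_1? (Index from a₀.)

2

5164 = 19·267 + 91   →  a_0 = 19
267 = 2·91 + 85   →  a_1 = 2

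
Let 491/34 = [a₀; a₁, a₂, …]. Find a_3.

1

491 = 14·34 + 15   →  a_0 = 14
34 = 2·15 + 4   →  a_1 = 2
15 = 3·4 + 3   →  a_2 = 3
4 = 1·3 + 1   →  a_3 = 1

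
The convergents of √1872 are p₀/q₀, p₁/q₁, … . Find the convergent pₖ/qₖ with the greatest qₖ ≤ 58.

649/15

√1872 = [43; 3, 1, 3, 86, …] (period length 4).
Convergents:
  p_0/q_0 = 43/1
  p_1/q_1 = 130/3
  p_2/q_2 = 173/4
  p_3/q_3 = 649/15
  p_4/q_4 = 55987/1294
q_3 = 15 ≤ 58 < 1294 = q_4, so the answer is 649/15.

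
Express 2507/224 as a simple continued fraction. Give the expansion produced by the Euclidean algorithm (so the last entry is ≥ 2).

[11; 5, 4, 1, 3, 2]

2507 = 11*224 + 43
224 = 5*43 + 9
43 = 4*9 + 7
9 = 1*7 + 2
7 = 3*2 + 1
2 = 2*1 + 0  (stop)
So 2507/224 = [11; 5, 4, 1, 3, 2].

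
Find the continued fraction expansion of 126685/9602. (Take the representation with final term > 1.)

126685 = 13×9602 + 1859
9602 = 5×1859 + 307
1859 = 6×307 + 17
307 = 18×17 + 1
17 = 17×1 + 0  (stop)
So 126685/9602 = [13; 5, 6, 18, 17].

[13; 5, 6, 18, 17]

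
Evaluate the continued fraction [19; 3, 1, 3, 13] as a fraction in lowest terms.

Fold from the inside: start with 13/1.
  3 + 1/13 = 40/13
  1 + 13/40 = 53/40
  3 + 40/53 = 199/53
  19 + 53/199 = 3834/199

3834/199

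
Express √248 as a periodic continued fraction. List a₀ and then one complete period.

[15; 1, 2, 1, 30]

a₀ = ⌊√248⌋ = 15.
With m₀=0, d₀=1 and mₖ₊₁ = dₖaₖ − mₖ, dₖ₊₁ = (n − mₖ₊₁²)/dₖ, aₖ₊₁ = ⌊(a₀+mₖ₊₁)/dₖ₊₁⌋:
  k=1: m=15, d=23, a=1
  k=2: m=8, d=8, a=2
  k=3: m=8, d=23, a=1
  k=4: m=15, d=1, a=30
d=1 and a=2a₀=30 at k=4, so the next step gives (m, d) = (15, 23) again — its k=1 value — and the period has length 4.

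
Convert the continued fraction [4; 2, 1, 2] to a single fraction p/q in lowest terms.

Fold from the inside: start with 2/1.
  1 + 1/2 = 3/2
  2 + 2/3 = 8/3
  4 + 3/8 = 35/8

35/8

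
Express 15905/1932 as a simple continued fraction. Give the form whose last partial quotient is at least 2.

15905 = 8*1932 + 449
1932 = 4*449 + 136
449 = 3*136 + 41
136 = 3*41 + 13
41 = 3*13 + 2
13 = 6*2 + 1
2 = 2*1 + 0  (stop)
So 15905/1932 = [8; 4, 3, 3, 3, 6, 2].

[8; 4, 3, 3, 3, 6, 2]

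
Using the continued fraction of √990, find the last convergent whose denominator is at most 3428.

55031/1749

√990 = [31; 2, 6, 2, 62, …] (period length 4).
Convergents:
  p_0/q_0 = 31/1
  p_1/q_1 = 63/2
  p_2/q_2 = 409/13
  p_3/q_3 = 881/28
  p_4/q_4 = 55031/1749
  p_5/q_5 = 110943/3526
q_4 = 1749 ≤ 3428 < 3526 = q_5, so the answer is 55031/1749.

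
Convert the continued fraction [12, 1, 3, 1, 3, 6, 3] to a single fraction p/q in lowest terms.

4809/376

Fold from the inside: start with 3/1.
  6 + 1/3 = 19/3
  3 + 3/19 = 60/19
  1 + 19/60 = 79/60
  3 + 60/79 = 297/79
  1 + 79/297 = 376/297
  12 + 297/376 = 4809/376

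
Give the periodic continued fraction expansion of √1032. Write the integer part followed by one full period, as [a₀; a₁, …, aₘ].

[32; 8, 64]

a₀ = ⌊√1032⌋ = 32.
With m₀=0, d₀=1 and mₖ₊₁ = dₖaₖ − mₖ, dₖ₊₁ = (n − mₖ₊₁²)/dₖ, aₖ₊₁ = ⌊(a₀+mₖ₊₁)/dₖ₊₁⌋:
  k=1: m=32, d=8, a=8
  k=2: m=32, d=1, a=64
d=1 and a=2a₀=64 at k=2, so the next step gives (m, d) = (32, 8) again — its k=1 value — and the period has length 2.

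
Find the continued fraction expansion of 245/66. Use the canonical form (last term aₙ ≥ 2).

245 = 3×66 + 47
66 = 1×47 + 19
47 = 2×19 + 9
19 = 2×9 + 1
9 = 9×1 + 0  (stop)
So 245/66 = [3; 1, 2, 2, 9].

[3; 1, 2, 2, 9]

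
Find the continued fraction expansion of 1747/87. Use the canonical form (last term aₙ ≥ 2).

[20; 12, 2, 3]

1747 = 20×87 + 7
87 = 12×7 + 3
7 = 2×3 + 1
3 = 3×1 + 0  (stop)
So 1747/87 = [20; 12, 2, 3].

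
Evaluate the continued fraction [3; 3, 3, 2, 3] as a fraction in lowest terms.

261/79

Using pₖ = aₖpₖ₋₁ + pₖ₋₂ and qₖ = aₖqₖ₋₁ + qₖ₋₂:
  k=0: a=3, p=3, q=1
  k=1: a=3, p=10, q=3
  k=2: a=3, p=33, q=10
  k=3: a=2, p=76, q=23
  k=4: a=3, p=261, q=79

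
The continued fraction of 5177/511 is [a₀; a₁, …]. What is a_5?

5177 = 10·511 + 67   →  a_0 = 10
511 = 7·67 + 42   →  a_1 = 7
67 = 1·42 + 25   →  a_2 = 1
42 = 1·25 + 17   →  a_3 = 1
25 = 1·17 + 8   →  a_4 = 1
17 = 2·8 + 1   →  a_5 = 2

2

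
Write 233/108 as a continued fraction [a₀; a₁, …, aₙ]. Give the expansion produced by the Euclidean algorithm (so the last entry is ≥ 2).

[2; 6, 2, 1, 5]

233 = 2·108 + 17
108 = 6·17 + 6
17 = 2·6 + 5
6 = 1·5 + 1
5 = 5·1 + 0  (stop)
So 233/108 = [2; 6, 2, 1, 5].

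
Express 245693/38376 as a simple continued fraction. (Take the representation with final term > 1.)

[6; 2, 2, 17, 3, 14, 10]

245693 = 6×38376 + 15437
38376 = 2×15437 + 7502
15437 = 2×7502 + 433
7502 = 17×433 + 141
433 = 3×141 + 10
141 = 14×10 + 1
10 = 10×1 + 0  (stop)
So 245693/38376 = [6; 2, 2, 17, 3, 14, 10].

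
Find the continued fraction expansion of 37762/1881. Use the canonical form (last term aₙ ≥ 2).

37762 = 20×1881 + 142
1881 = 13×142 + 35
142 = 4×35 + 2
35 = 17×2 + 1
2 = 2×1 + 0  (stop)
So 37762/1881 = [20; 13, 4, 17, 2].

[20; 13, 4, 17, 2]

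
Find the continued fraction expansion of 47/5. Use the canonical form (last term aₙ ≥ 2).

[9; 2, 2]

47 = 9·5 + 2
5 = 2·2 + 1
2 = 2·1 + 0  (stop)
So 47/5 = [9; 2, 2].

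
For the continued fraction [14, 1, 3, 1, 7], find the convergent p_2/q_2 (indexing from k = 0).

Using pₖ = aₖpₖ₋₁ + pₖ₋₂, qₖ = aₖqₖ₋₁ + qₖ₋₂ (with p₋₁=1, p₋₂=0, q₋₁=0, q₋₂=1):
  k=0: a=14, p=14, q=1
  k=1: a=1, p=15, q=1
  k=2: a=3, p=59, q=4

59/4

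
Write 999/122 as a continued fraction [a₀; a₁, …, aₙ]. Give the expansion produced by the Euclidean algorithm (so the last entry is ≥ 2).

999 = 8*122 + 23
122 = 5*23 + 7
23 = 3*7 + 2
7 = 3*2 + 1
2 = 2*1 + 0  (stop)
So 999/122 = [8; 5, 3, 3, 2].

[8; 5, 3, 3, 2]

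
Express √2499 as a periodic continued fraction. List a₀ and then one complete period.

[49; 1, 98]

a₀ = ⌊√2499⌋ = 49.
With m₀=0, d₀=1 and mₖ₊₁ = dₖaₖ − mₖ, dₖ₊₁ = (n − mₖ₊₁²)/dₖ, aₖ₊₁ = ⌊(a₀+mₖ₊₁)/dₖ₊₁⌋:
  k=1: m=49, d=98, a=1
  k=2: m=49, d=1, a=98
d=1 and a=2a₀=98 at k=2, so the next step gives (m, d) = (49, 98) again — its k=1 value — and the period has length 2.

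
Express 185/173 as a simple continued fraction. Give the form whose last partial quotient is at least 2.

[1; 14, 2, 2, 2]

185 = 1·173 + 12
173 = 14·12 + 5
12 = 2·5 + 2
5 = 2·2 + 1
2 = 2·1 + 0  (stop)
So 185/173 = [1; 14, 2, 2, 2].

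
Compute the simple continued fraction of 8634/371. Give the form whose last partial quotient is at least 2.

[23; 3, 1, 2, 16, 2]

8634 = 23×371 + 101
371 = 3×101 + 68
101 = 1×68 + 33
68 = 2×33 + 2
33 = 16×2 + 1
2 = 2×1 + 0  (stop)
So 8634/371 = [23; 3, 1, 2, 16, 2].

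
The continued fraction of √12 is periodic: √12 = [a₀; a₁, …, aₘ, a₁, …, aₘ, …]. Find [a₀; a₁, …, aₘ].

[3; 2, 6]

a₀ = ⌊√12⌋ = 3.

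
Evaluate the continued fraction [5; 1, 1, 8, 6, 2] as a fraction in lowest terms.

Fold from the inside: start with 2/1.
  6 + 1/2 = 13/2
  8 + 2/13 = 106/13
  1 + 13/106 = 119/106
  1 + 106/119 = 225/119
  5 + 119/225 = 1244/225

1244/225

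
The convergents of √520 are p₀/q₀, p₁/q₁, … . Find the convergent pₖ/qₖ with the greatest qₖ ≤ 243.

√520 = [22; 1, 4, 11, 4, 1, 44, …] (period length 6).
Convergents:
  p_0/q_0 = 22/1
  p_1/q_1 = 23/1
  p_2/q_2 = 114/5
  p_3/q_3 = 1277/56
  p_4/q_4 = 5222/229
  p_5/q_5 = 6499/285
q_4 = 229 ≤ 243 < 285 = q_5, so the answer is 5222/229.

5222/229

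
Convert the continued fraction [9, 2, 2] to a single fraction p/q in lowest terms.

47/5

Using pₖ = aₖpₖ₋₁ + pₖ₋₂ and qₖ = aₖqₖ₋₁ + qₖ₋₂:
  k=0: a=9, p=9, q=1
  k=1: a=2, p=19, q=2
  k=2: a=2, p=47, q=5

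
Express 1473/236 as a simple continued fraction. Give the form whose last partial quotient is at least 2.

[6; 4, 7, 8]

1473 = 6×236 + 57
236 = 4×57 + 8
57 = 7×8 + 1
8 = 8×1 + 0  (stop)
So 1473/236 = [6; 4, 7, 8].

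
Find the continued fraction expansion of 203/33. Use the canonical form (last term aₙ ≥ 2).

[6; 6, 1, 1, 2]

203 = 6×33 + 5
33 = 6×5 + 3
5 = 1×3 + 2
3 = 1×2 + 1
2 = 2×1 + 0  (stop)
So 203/33 = [6; 6, 1, 1, 2].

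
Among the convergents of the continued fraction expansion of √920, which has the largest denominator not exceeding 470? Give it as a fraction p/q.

5490/181

√920 = [30; 3, 60, …] (period length 2).
Convergents:
  p_0/q_0 = 30/1
  p_1/q_1 = 91/3
  p_2/q_2 = 5490/181
  p_3/q_3 = 16561/546
q_2 = 181 ≤ 470 < 546 = q_3, so the answer is 5490/181.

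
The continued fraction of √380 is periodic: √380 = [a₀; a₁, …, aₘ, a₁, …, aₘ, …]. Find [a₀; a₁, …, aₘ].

[19; 2, 38]

a₀ = ⌊√380⌋ = 19.
With m₀=0, d₀=1 and mₖ₊₁ = dₖaₖ − mₖ, dₖ₊₁ = (n − mₖ₊₁²)/dₖ, aₖ₊₁ = ⌊(a₀+mₖ₊₁)/dₖ₊₁⌋:
  k=1: m=19, d=19, a=2
  k=2: m=19, d=1, a=38
d=1 and a=2a₀=38 at k=2, so the next step gives (m, d) = (19, 19) again — its k=1 value — and the period has length 2.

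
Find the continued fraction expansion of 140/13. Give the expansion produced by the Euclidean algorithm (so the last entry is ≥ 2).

[10; 1, 3, 3]

140 = 10·13 + 10
13 = 1·10 + 3
10 = 3·3 + 1
3 = 3·1 + 0  (stop)
So 140/13 = [10; 1, 3, 3].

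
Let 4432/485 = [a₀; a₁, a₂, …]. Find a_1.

4432 = 9·485 + 67   →  a_0 = 9
485 = 7·67 + 16   →  a_1 = 7

7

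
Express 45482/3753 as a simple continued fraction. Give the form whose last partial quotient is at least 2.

45482 = 12×3753 + 446
3753 = 8×446 + 185
446 = 2×185 + 76
185 = 2×76 + 33
76 = 2×33 + 10
33 = 3×10 + 3
10 = 3×3 + 1
3 = 3×1 + 0  (stop)
So 45482/3753 = [12; 8, 2, 2, 2, 3, 3, 3].

[12; 8, 2, 2, 2, 3, 3, 3]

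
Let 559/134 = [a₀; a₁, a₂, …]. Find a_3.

559 = 4·134 + 23   →  a_0 = 4
134 = 5·23 + 19   →  a_1 = 5
23 = 1·19 + 4   →  a_2 = 1
19 = 4·4 + 3   →  a_3 = 4

4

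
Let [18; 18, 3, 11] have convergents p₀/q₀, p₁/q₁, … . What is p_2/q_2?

Using pₖ = aₖpₖ₋₁ + pₖ₋₂, qₖ = aₖqₖ₋₁ + qₖ₋₂ (with p₋₁=1, p₋₂=0, q₋₁=0, q₋₂=1):
  k=0: a=18, p=18, q=1
  k=1: a=18, p=325, q=18
  k=2: a=3, p=993, q=55

993/55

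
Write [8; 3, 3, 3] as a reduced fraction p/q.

Fold from the inside: start with 3/1.
  3 + 1/3 = 10/3
  3 + 3/10 = 33/10
  8 + 10/33 = 274/33

274/33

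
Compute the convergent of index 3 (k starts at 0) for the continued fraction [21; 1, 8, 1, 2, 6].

219/10

Using pₖ = aₖpₖ₋₁ + pₖ₋₂, qₖ = aₖqₖ₋₁ + qₖ₋₂ (with p₋₁=1, p₋₂=0, q₋₁=0, q₋₂=1):
  k=0: a=21, p=21, q=1
  k=1: a=1, p=22, q=1
  k=2: a=8, p=197, q=9
  k=3: a=1, p=219, q=10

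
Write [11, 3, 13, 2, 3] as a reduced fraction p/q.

Using pₖ = aₖpₖ₋₁ + pₖ₋₂ and qₖ = aₖqₖ₋₁ + qₖ₋₂:
  k=0: a=11, p=11, q=1
  k=1: a=3, p=34, q=3
  k=2: a=13, p=453, q=40
  k=3: a=2, p=940, q=83
  k=4: a=3, p=3273, q=289

3273/289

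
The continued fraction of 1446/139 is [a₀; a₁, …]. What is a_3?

13

1446 = 10·139 + 56   →  a_0 = 10
139 = 2·56 + 27   →  a_1 = 2
56 = 2·27 + 2   →  a_2 = 2
27 = 13·2 + 1   →  a_3 = 13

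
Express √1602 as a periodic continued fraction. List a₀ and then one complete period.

a₀ = ⌊√1602⌋ = 40.
With m₀=0, d₀=1 and mₖ₊₁ = dₖaₖ − mₖ, dₖ₊₁ = (n − mₖ₊₁²)/dₖ, aₖ₊₁ = ⌊(a₀+mₖ₊₁)/dₖ₊₁⌋:
  k=1: m=40, d=2, a=40
  k=2: m=40, d=1, a=80
d=1 and a=2a₀=80 at k=2, so the next step gives (m, d) = (40, 2) again — its k=1 value — and the period has length 2.

[40; 40, 80]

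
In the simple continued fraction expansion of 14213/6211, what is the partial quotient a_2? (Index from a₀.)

2

14213 = 2·6211 + 1791   →  a_0 = 2
6211 = 3·1791 + 838   →  a_1 = 3
1791 = 2·838 + 115   →  a_2 = 2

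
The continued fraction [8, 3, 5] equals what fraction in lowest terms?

133/16

Using pₖ = aₖpₖ₋₁ + pₖ₋₂ and qₖ = aₖqₖ₋₁ + qₖ₋₂:
  k=0: a=8, p=8, q=1
  k=1: a=3, p=25, q=3
  k=2: a=5, p=133, q=16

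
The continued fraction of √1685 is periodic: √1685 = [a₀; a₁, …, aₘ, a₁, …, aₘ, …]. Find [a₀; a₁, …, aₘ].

[41; 20, 1, 1, 20, 82]

a₀ = ⌊√1685⌋ = 41.
With m₀=0, d₀=1 and mₖ₊₁ = dₖaₖ − mₖ, dₖ₊₁ = (n − mₖ₊₁²)/dₖ, aₖ₊₁ = ⌊(a₀+mₖ₊₁)/dₖ₊₁⌋:
  k=1: m=41, d=4, a=20
  k=2: m=39, d=41, a=1
  k=3: m=2, d=41, a=1
  k=4: m=39, d=4, a=20
  k=5: m=41, d=1, a=82
d=1 and a=2a₀=82 at k=5, so the next step gives (m, d) = (41, 4) again — its k=1 value — and the period has length 5.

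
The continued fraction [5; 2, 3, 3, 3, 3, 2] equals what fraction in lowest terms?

Fold from the inside: start with 2/1.
  3 + 1/2 = 7/2
  3 + 2/7 = 23/7
  3 + 7/23 = 76/23
  3 + 23/76 = 251/76
  2 + 76/251 = 578/251
  5 + 251/578 = 3141/578

3141/578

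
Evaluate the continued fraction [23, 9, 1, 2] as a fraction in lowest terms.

670/29

Using pₖ = aₖpₖ₋₁ + pₖ₋₂ and qₖ = aₖqₖ₋₁ + qₖ₋₂:
  k=0: a=23, p=23, q=1
  k=1: a=9, p=208, q=9
  k=2: a=1, p=231, q=10
  k=3: a=2, p=670, q=29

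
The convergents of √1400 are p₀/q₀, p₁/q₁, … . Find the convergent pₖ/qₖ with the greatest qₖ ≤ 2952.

67275/1798

√1400 = [37; 2, 2, 2, 74, …] (period length 4).
Convergents:
  p_0/q_0 = 37/1
  p_1/q_1 = 75/2
  p_2/q_2 = 187/5
  p_3/q_3 = 449/12
  p_4/q_4 = 33413/893
  p_5/q_5 = 67275/1798
  p_6/q_6 = 167963/4489
q_5 = 1798 ≤ 2952 < 4489 = q_6, so the answer is 67275/1798.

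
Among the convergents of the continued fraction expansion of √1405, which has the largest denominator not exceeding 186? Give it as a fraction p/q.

2249/60

√1405 = [37; 2, 14, 2, 74, …] (period length 4).
Convergents:
  p_0/q_0 = 37/1
  p_1/q_1 = 75/2
  p_2/q_2 = 1087/29
  p_3/q_3 = 2249/60
  p_4/q_4 = 167513/4469
q_3 = 60 ≤ 186 < 4469 = q_4, so the answer is 2249/60.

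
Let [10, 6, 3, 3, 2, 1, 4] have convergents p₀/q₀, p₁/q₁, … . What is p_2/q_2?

193/19

Using pₖ = aₖpₖ₋₁ + pₖ₋₂, qₖ = aₖqₖ₋₁ + qₖ₋₂ (with p₋₁=1, p₋₂=0, q₋₁=0, q₋₂=1):
  k=0: a=10, p=10, q=1
  k=1: a=6, p=61, q=6
  k=2: a=3, p=193, q=19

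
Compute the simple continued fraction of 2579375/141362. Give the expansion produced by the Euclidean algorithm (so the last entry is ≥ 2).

[18; 4, 18, 10, 11, 1, 15]

2579375 = 18·141362 + 34859
141362 = 4·34859 + 1926
34859 = 18·1926 + 191
1926 = 10·191 + 16
191 = 11·16 + 15
16 = 1·15 + 1
15 = 15·1 + 0  (stop)
So 2579375/141362 = [18; 4, 18, 10, 11, 1, 15].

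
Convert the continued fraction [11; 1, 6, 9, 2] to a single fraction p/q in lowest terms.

Using pₖ = aₖpₖ₋₁ + pₖ₋₂ and qₖ = aₖqₖ₋₁ + qₖ₋₂:
  k=0: a=11, p=11, q=1
  k=1: a=1, p=12, q=1
  k=2: a=6, p=83, q=7
  k=3: a=9, p=759, q=64
  k=4: a=2, p=1601, q=135

1601/135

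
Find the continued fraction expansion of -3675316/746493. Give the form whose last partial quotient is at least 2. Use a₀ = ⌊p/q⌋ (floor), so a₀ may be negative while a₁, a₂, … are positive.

-3675316 = -5×746493 + 57149
746493 = 13×57149 + 3556
57149 = 16×3556 + 253
3556 = 14×253 + 14
253 = 18×14 + 1
14 = 14×1 + 0  (stop)
So -3675316/746493 = [-5; 13, 16, 14, 18, 14].

[-5; 13, 16, 14, 18, 14]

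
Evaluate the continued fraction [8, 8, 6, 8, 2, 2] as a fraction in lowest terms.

Using pₖ = aₖpₖ₋₁ + pₖ₋₂ and qₖ = aₖqₖ₋₁ + qₖ₋₂:
  k=0: a=8, p=8, q=1
  k=1: a=8, p=65, q=8
  k=2: a=6, p=398, q=49
  k=3: a=8, p=3249, q=400
  k=4: a=2, p=6896, q=849
  k=5: a=2, p=17041, q=2098

17041/2098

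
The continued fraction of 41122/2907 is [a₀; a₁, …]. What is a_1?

6

41122 = 14·2907 + 424   →  a_0 = 14
2907 = 6·424 + 363   →  a_1 = 6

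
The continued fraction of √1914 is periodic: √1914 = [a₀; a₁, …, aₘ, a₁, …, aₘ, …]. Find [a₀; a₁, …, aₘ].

[43; 1, 2, 1, 86]

a₀ = ⌊√1914⌋ = 43.
With m₀=0, d₀=1 and mₖ₊₁ = dₖaₖ − mₖ, dₖ₊₁ = (n − mₖ₊₁²)/dₖ, aₖ₊₁ = ⌊(a₀+mₖ₊₁)/dₖ₊₁⌋:
  k=1: m=43, d=65, a=1
  k=2: m=22, d=22, a=2
  k=3: m=22, d=65, a=1
  k=4: m=43, d=1, a=86
d=1 and a=2a₀=86 at k=4, so the next step gives (m, d) = (43, 65) again — its k=1 value — and the period has length 4.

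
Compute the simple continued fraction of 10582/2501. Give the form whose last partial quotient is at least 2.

10582 = 4·2501 + 578
2501 = 4·578 + 189
578 = 3·189 + 11
189 = 17·11 + 2
11 = 5·2 + 1
2 = 2·1 + 0  (stop)
So 10582/2501 = [4; 4, 3, 17, 5, 2].

[4; 4, 3, 17, 5, 2]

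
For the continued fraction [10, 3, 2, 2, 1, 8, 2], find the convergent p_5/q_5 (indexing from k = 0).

Using pₖ = aₖpₖ₋₁ + pₖ₋₂, qₖ = aₖqₖ₋₁ + qₖ₋₂ (with p₋₁=1, p₋₂=0, q₋₁=0, q₋₂=1):
  k=0: a=10, p=10, q=1
  k=1: a=3, p=31, q=3
  k=2: a=2, p=72, q=7
  k=3: a=2, p=175, q=17
  k=4: a=1, p=247, q=24
  k=5: a=8, p=2151, q=209

2151/209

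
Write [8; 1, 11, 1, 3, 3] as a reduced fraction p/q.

Fold from the inside: start with 3/1.
  3 + 1/3 = 10/3
  1 + 3/10 = 13/10
  11 + 10/13 = 153/13
  1 + 13/153 = 166/153
  8 + 153/166 = 1481/166

1481/166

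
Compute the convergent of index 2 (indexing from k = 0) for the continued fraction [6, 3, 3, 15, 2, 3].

Using pₖ = aₖpₖ₋₁ + pₖ₋₂, qₖ = aₖqₖ₋₁ + qₖ₋₂ (with p₋₁=1, p₋₂=0, q₋₁=0, q₋₂=1):
  k=0: a=6, p=6, q=1
  k=1: a=3, p=19, q=3
  k=2: a=3, p=63, q=10

63/10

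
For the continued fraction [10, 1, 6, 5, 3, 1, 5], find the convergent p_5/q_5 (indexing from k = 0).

Using pₖ = aₖpₖ₋₁ + pₖ₋₂, qₖ = aₖqₖ₋₁ + qₖ₋₂ (with p₋₁=1, p₋₂=0, q₋₁=0, q₋₂=1):
  k=0: a=10, p=10, q=1
  k=1: a=1, p=11, q=1
  k=2: a=6, p=76, q=7
  k=3: a=5, p=391, q=36
  k=4: a=3, p=1249, q=115
  k=5: a=1, p=1640, q=151

1640/151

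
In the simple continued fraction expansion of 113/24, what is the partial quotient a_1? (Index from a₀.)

113 = 4·24 + 17   →  a_0 = 4
24 = 1·17 + 7   →  a_1 = 1

1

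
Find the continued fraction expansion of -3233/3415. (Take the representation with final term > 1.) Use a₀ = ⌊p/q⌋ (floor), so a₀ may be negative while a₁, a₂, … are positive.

[-1; 18, 1, 3, 4, 3, 3]

-3233 = -1·3415 + 182
3415 = 18·182 + 139
182 = 1·139 + 43
139 = 3·43 + 10
43 = 4·10 + 3
10 = 3·3 + 1
3 = 3·1 + 0  (stop)
So -3233/3415 = [-1; 18, 1, 3, 4, 3, 3].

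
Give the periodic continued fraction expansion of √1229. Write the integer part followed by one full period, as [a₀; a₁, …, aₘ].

[35; 17, 1, 1, 17, 70]

a₀ = ⌊√1229⌋ = 35.
With m₀=0, d₀=1 and mₖ₊₁ = dₖaₖ − mₖ, dₖ₊₁ = (n − mₖ₊₁²)/dₖ, aₖ₊₁ = ⌊(a₀+mₖ₊₁)/dₖ₊₁⌋:
  k=1: m=35, d=4, a=17
  k=2: m=33, d=35, a=1
  k=3: m=2, d=35, a=1
  k=4: m=33, d=4, a=17
  k=5: m=35, d=1, a=70
d=1 and a=2a₀=70 at k=5, so the next step gives (m, d) = (35, 4) again — its k=1 value — and the period has length 5.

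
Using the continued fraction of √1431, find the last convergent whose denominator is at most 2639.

√1431 = [37; 1, 4, 1, 4, 1, 74, …] (period length 6).
Convergents:
  p_0/q_0 = 37/1
  p_1/q_1 = 38/1
  p_2/q_2 = 189/5
  p_3/q_3 = 227/6
  p_4/q_4 = 1097/29
  p_5/q_5 = 1324/35
  p_6/q_6 = 99073/2619
  p_7/q_7 = 100397/2654
q_6 = 2619 ≤ 2639 < 2654 = q_7, so the answer is 99073/2619.

99073/2619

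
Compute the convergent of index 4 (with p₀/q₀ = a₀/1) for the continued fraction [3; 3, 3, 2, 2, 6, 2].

Using pₖ = aₖpₖ₋₁ + pₖ₋₂, qₖ = aₖqₖ₋₁ + qₖ₋₂ (with p₋₁=1, p₋₂=0, q₋₁=0, q₋₂=1):
  k=0: a=3, p=3, q=1
  k=1: a=3, p=10, q=3
  k=2: a=3, p=33, q=10
  k=3: a=2, p=76, q=23
  k=4: a=2, p=185, q=56

185/56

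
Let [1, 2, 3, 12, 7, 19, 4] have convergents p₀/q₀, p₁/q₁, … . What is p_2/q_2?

10/7

Using pₖ = aₖpₖ₋₁ + pₖ₋₂, qₖ = aₖqₖ₋₁ + qₖ₋₂ (with p₋₁=1, p₋₂=0, q₋₁=0, q₋₂=1):
  k=0: a=1, p=1, q=1
  k=1: a=2, p=3, q=2
  k=2: a=3, p=10, q=7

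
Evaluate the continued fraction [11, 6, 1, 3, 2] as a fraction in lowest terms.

680/61

Using pₖ = aₖpₖ₋₁ + pₖ₋₂ and qₖ = aₖqₖ₋₁ + qₖ₋₂:
  k=0: a=11, p=11, q=1
  k=1: a=6, p=67, q=6
  k=2: a=1, p=78, q=7
  k=3: a=3, p=301, q=27
  k=4: a=2, p=680, q=61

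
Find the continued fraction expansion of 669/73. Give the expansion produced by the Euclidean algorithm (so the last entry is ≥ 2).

669 = 9×73 + 12
73 = 6×12 + 1
12 = 12×1 + 0  (stop)
So 669/73 = [9; 6, 12].

[9; 6, 12]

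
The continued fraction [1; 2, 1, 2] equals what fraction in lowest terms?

11/8

Fold from the inside: start with 2/1.
  1 + 1/2 = 3/2
  2 + 2/3 = 8/3
  1 + 3/8 = 11/8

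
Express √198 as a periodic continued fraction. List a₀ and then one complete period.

a₀ = ⌊√198⌋ = 14.

[14; 14, 28]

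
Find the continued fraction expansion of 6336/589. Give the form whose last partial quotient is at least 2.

6336 = 10×589 + 446
589 = 1×446 + 143
446 = 3×143 + 17
143 = 8×17 + 7
17 = 2×7 + 3
7 = 2×3 + 1
3 = 3×1 + 0  (stop)
So 6336/589 = [10; 1, 3, 8, 2, 2, 3].

[10; 1, 3, 8, 2, 2, 3]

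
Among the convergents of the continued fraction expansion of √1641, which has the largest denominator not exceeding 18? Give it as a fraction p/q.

√1641 = [40; 1, 1, 26, 1, 1, 80, …] (period length 6).
Convergents:
  p_0/q_0 = 40/1
  p_1/q_1 = 41/1
  p_2/q_2 = 81/2
  p_3/q_3 = 2147/53
q_2 = 2 ≤ 18 < 53 = q_3, so the answer is 81/2.

81/2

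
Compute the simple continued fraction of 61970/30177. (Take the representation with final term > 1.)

[2; 18, 1, 2, 15, 17, 2]

61970 = 2*30177 + 1616
30177 = 18*1616 + 1089
1616 = 1*1089 + 527
1089 = 2*527 + 35
527 = 15*35 + 2
35 = 17*2 + 1
2 = 2*1 + 0  (stop)
So 61970/30177 = [2; 18, 1, 2, 15, 17, 2].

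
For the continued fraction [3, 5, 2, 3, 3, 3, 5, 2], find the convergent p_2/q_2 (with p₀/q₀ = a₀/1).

35/11

Using pₖ = aₖpₖ₋₁ + pₖ₋₂, qₖ = aₖqₖ₋₁ + qₖ₋₂ (with p₋₁=1, p₋₂=0, q₋₁=0, q₋₂=1):
  k=0: a=3, p=3, q=1
  k=1: a=5, p=16, q=5
  k=2: a=2, p=35, q=11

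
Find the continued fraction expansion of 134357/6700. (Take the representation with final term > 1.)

134357 = 20*6700 + 357
6700 = 18*357 + 274
357 = 1*274 + 83
274 = 3*83 + 25
83 = 3*25 + 8
25 = 3*8 + 1
8 = 8*1 + 0  (stop)
So 134357/6700 = [20; 18, 1, 3, 3, 3, 8].

[20; 18, 1, 3, 3, 3, 8]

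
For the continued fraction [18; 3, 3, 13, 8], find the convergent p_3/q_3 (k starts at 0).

Using pₖ = aₖpₖ₋₁ + pₖ₋₂, qₖ = aₖqₖ₋₁ + qₖ₋₂ (with p₋₁=1, p₋₂=0, q₋₁=0, q₋₂=1):
  k=0: a=18, p=18, q=1
  k=1: a=3, p=55, q=3
  k=2: a=3, p=183, q=10
  k=3: a=13, p=2434, q=133

2434/133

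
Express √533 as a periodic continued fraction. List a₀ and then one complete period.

[23; 11, 1, 1, 11, 46]

a₀ = ⌊√533⌋ = 23.
With m₀=0, d₀=1 and mₖ₊₁ = dₖaₖ − mₖ, dₖ₊₁ = (n − mₖ₊₁²)/dₖ, aₖ₊₁ = ⌊(a₀+mₖ₊₁)/dₖ₊₁⌋:
  k=1: m=23, d=4, a=11
  k=2: m=21, d=23, a=1
  k=3: m=2, d=23, a=1
  k=4: m=21, d=4, a=11
  k=5: m=23, d=1, a=46
d=1 and a=2a₀=46 at k=5, so the next step gives (m, d) = (23, 4) again — its k=1 value — and the period has length 5.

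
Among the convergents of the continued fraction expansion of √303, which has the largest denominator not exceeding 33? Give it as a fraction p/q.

√303 = [17; 2, 2, 5, 2, 2, 34, …] (period length 6).
Convergents:
  p_0/q_0 = 17/1
  p_1/q_1 = 35/2
  p_2/q_2 = 87/5
  p_3/q_3 = 470/27
  p_4/q_4 = 1027/59
q_3 = 27 ≤ 33 < 59 = q_4, so the answer is 470/27.

470/27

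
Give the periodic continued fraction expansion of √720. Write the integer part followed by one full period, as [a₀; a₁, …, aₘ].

[26; 1, 4, 1, 52]

a₀ = ⌊√720⌋ = 26.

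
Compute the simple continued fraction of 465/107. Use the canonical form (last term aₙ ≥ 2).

[4; 2, 1, 8, 4]

465 = 4×107 + 37
107 = 2×37 + 33
37 = 1×33 + 4
33 = 8×4 + 1
4 = 4×1 + 0  (stop)
So 465/107 = [4; 2, 1, 8, 4].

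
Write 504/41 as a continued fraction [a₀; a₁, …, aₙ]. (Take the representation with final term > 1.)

504 = 12*41 + 12
41 = 3*12 + 5
12 = 2*5 + 2
5 = 2*2 + 1
2 = 2*1 + 0  (stop)
So 504/41 = [12; 3, 2, 2, 2].

[12; 3, 2, 2, 2]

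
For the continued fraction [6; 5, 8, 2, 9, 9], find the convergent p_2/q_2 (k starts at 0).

254/41

Using pₖ = aₖpₖ₋₁ + pₖ₋₂, qₖ = aₖqₖ₋₁ + qₖ₋₂ (with p₋₁=1, p₋₂=0, q₋₁=0, q₋₂=1):
  k=0: a=6, p=6, q=1
  k=1: a=5, p=31, q=5
  k=2: a=8, p=254, q=41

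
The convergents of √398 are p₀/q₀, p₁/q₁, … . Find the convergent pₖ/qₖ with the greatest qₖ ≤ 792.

15541/779

√398 = [19; 1, 18, 1, 38, …] (period length 4).
Convergents:
  p_0/q_0 = 19/1
  p_1/q_1 = 20/1
  p_2/q_2 = 379/19
  p_3/q_3 = 399/20
  p_4/q_4 = 15541/779
  p_5/q_5 = 15940/799
q_4 = 779 ≤ 792 < 799 = q_5, so the answer is 15541/779.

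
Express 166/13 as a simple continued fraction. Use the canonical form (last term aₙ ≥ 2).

166 = 12*13 + 10
13 = 1*10 + 3
10 = 3*3 + 1
3 = 3*1 + 0  (stop)
So 166/13 = [12; 1, 3, 3].

[12; 1, 3, 3]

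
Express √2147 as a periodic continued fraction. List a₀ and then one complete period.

a₀ = ⌊√2147⌋ = 46.
With m₀=0, d₀=1 and mₖ₊₁ = dₖaₖ − mₖ, dₖ₊₁ = (n − mₖ₊₁²)/dₖ, aₖ₊₁ = ⌊(a₀+mₖ₊₁)/dₖ₊₁⌋:
  k=1: m=46, d=31, a=2
  k=2: m=16, d=61, a=1
  k=3: m=45, d=2, a=45
  k=4: m=45, d=61, a=1
  k=5: m=16, d=31, a=2
  k=6: m=46, d=1, a=92
d=1 and a=2a₀=92 at k=6, so the next step gives (m, d) = (46, 31) again — its k=1 value — and the period has length 6.

[46; 2, 1, 45, 1, 2, 92]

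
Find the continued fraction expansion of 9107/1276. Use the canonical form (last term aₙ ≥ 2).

[7; 7, 3, 2, 3, 7]

9107 = 7·1276 + 175
1276 = 7·175 + 51
175 = 3·51 + 22
51 = 2·22 + 7
22 = 3·7 + 1
7 = 7·1 + 0  (stop)
So 9107/1276 = [7; 7, 3, 2, 3, 7].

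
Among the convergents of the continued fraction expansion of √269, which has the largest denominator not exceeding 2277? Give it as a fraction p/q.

√269 = [16; 2, 2, 32, …] (period length 3).
Convergents:
  p_0/q_0 = 16/1
  p_1/q_1 = 33/2
  p_2/q_2 = 82/5
  p_3/q_3 = 2657/162
  p_4/q_4 = 5396/329
  p_5/q_5 = 13449/820
  p_6/q_6 = 435764/26569
q_5 = 820 ≤ 2277 < 26569 = q_6, so the answer is 13449/820.

13449/820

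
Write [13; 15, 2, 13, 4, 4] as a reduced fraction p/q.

94457/7230

Fold from the inside: start with 4/1.
  4 + 1/4 = 17/4
  13 + 4/17 = 225/17
  2 + 17/225 = 467/225
  15 + 225/467 = 7230/467
  13 + 467/7230 = 94457/7230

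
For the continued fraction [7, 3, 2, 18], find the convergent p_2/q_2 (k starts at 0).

Using pₖ = aₖpₖ₋₁ + pₖ₋₂, qₖ = aₖqₖ₋₁ + qₖ₋₂ (with p₋₁=1, p₋₂=0, q₋₁=0, q₋₂=1):
  k=0: a=7, p=7, q=1
  k=1: a=3, p=22, q=3
  k=2: a=2, p=51, q=7

51/7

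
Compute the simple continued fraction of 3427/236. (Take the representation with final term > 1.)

[14; 1, 1, 11, 3, 3]

3427 = 14×236 + 123
236 = 1×123 + 113
123 = 1×113 + 10
113 = 11×10 + 3
10 = 3×3 + 1
3 = 3×1 + 0  (stop)
So 3427/236 = [14; 1, 1, 11, 3, 3].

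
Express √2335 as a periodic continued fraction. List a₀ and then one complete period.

[48; 3, 9, 3, 96]

a₀ = ⌊√2335⌋ = 48.
With m₀=0, d₀=1 and mₖ₊₁ = dₖaₖ − mₖ, dₖ₊₁ = (n − mₖ₊₁²)/dₖ, aₖ₊₁ = ⌊(a₀+mₖ₊₁)/dₖ₊₁⌋:
  k=1: m=48, d=31, a=3
  k=2: m=45, d=10, a=9
  k=3: m=45, d=31, a=3
  k=4: m=48, d=1, a=96
d=1 and a=2a₀=96 at k=4, so the next step gives (m, d) = (48, 31) again — its k=1 value — and the period has length 4.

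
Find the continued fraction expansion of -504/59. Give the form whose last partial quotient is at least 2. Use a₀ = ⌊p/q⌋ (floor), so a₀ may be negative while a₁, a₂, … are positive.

-504 = -9·59 + 27
59 = 2·27 + 5
27 = 5·5 + 2
5 = 2·2 + 1
2 = 2·1 + 0  (stop)
So -504/59 = [-9; 2, 5, 2, 2].

[-9; 2, 5, 2, 2]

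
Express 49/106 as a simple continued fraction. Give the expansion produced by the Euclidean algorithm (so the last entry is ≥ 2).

[0; 2, 6, 8]

49 = 0*106 + 49
106 = 2*49 + 8
49 = 6*8 + 1
8 = 8*1 + 0  (stop)
So 49/106 = [0; 2, 6, 8].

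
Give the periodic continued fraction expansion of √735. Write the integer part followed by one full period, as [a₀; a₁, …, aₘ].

a₀ = ⌊√735⌋ = 27.

[27; 9, 54]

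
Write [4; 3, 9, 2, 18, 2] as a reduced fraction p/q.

9677/2239

Using pₖ = aₖpₖ₋₁ + pₖ₋₂ and qₖ = aₖqₖ₋₁ + qₖ₋₂:
  k=0: a=4, p=4, q=1
  k=1: a=3, p=13, q=3
  k=2: a=9, p=121, q=28
  k=3: a=2, p=255, q=59
  k=4: a=18, p=4711, q=1090
  k=5: a=2, p=9677, q=2239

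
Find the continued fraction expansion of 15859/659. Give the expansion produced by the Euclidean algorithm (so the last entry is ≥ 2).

15859 = 24*659 + 43
659 = 15*43 + 14
43 = 3*14 + 1
14 = 14*1 + 0  (stop)
So 15859/659 = [24; 15, 3, 14].

[24; 15, 3, 14]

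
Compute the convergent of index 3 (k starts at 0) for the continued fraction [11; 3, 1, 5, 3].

Using pₖ = aₖpₖ₋₁ + pₖ₋₂, qₖ = aₖqₖ₋₁ + qₖ₋₂ (with p₋₁=1, p₋₂=0, q₋₁=0, q₋₂=1):
  k=0: a=11, p=11, q=1
  k=1: a=3, p=34, q=3
  k=2: a=1, p=45, q=4
  k=3: a=5, p=259, q=23

259/23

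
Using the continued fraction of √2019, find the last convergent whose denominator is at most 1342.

√2019 = [44; 1, 13, 1, 88, …] (period length 4).
Convergents:
  p_0/q_0 = 44/1
  p_1/q_1 = 45/1
  p_2/q_2 = 629/14
  p_3/q_3 = 674/15
  p_4/q_4 = 59941/1334
  p_5/q_5 = 60615/1349
q_4 = 1334 ≤ 1342 < 1349 = q_5, so the answer is 59941/1334.

59941/1334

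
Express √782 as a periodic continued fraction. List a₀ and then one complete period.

[27; 1, 26, 1, 54]

a₀ = ⌊√782⌋ = 27.
With m₀=0, d₀=1 and mₖ₊₁ = dₖaₖ − mₖ, dₖ₊₁ = (n − mₖ₊₁²)/dₖ, aₖ₊₁ = ⌊(a₀+mₖ₊₁)/dₖ₊₁⌋:
  k=1: m=27, d=53, a=1
  k=2: m=26, d=2, a=26
  k=3: m=26, d=53, a=1
  k=4: m=27, d=1, a=54
d=1 and a=2a₀=54 at k=4, so the next step gives (m, d) = (27, 53) again — its k=1 value — and the period has length 4.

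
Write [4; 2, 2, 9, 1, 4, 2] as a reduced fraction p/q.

2475/562

Fold from the inside: start with 2/1.
  4 + 1/2 = 9/2
  1 + 2/9 = 11/9
  9 + 9/11 = 108/11
  2 + 11/108 = 227/108
  2 + 108/227 = 562/227
  4 + 227/562 = 2475/562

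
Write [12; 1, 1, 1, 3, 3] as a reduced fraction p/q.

455/36

Using pₖ = aₖpₖ₋₁ + pₖ₋₂ and qₖ = aₖqₖ₋₁ + qₖ₋₂:
  k=0: a=12, p=12, q=1
  k=1: a=1, p=13, q=1
  k=2: a=1, p=25, q=2
  k=3: a=1, p=38, q=3
  k=4: a=3, p=139, q=11
  k=5: a=3, p=455, q=36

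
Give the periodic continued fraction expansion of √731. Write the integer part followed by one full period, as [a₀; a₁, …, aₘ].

[27; 27, 54]

a₀ = ⌊√731⌋ = 27.
With m₀=0, d₀=1 and mₖ₊₁ = dₖaₖ − mₖ, dₖ₊₁ = (n − mₖ₊₁²)/dₖ, aₖ₊₁ = ⌊(a₀+mₖ₊₁)/dₖ₊₁⌋:
  k=1: m=27, d=2, a=27
  k=2: m=27, d=1, a=54
d=1 and a=2a₀=54 at k=2, so the next step gives (m, d) = (27, 2) again — its k=1 value — and the period has length 2.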